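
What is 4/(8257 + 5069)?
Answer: 2/6663 ≈ 0.00030017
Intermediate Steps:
4/(8257 + 5069) = 4/13326 = 4*(1/13326) = 2/6663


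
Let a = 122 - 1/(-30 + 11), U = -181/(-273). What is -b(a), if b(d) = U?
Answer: -181/273 ≈ -0.66300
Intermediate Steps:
U = 181/273 (U = -181*(-1/273) = 181/273 ≈ 0.66300)
a = 2319/19 (a = 122 - 1/(-19) = 122 - 1*(-1/19) = 122 + 1/19 = 2319/19 ≈ 122.05)
b(d) = 181/273
-b(a) = -1*181/273 = -181/273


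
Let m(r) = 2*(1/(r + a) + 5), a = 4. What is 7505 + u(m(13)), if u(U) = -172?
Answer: 7333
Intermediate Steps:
m(r) = 10 + 2/(4 + r) (m(r) = 2*(1/(r + 4) + 5) = 2*(1/(4 + r) + 5) = 2*(5 + 1/(4 + r)) = 10 + 2/(4 + r))
7505 + u(m(13)) = 7505 - 172 = 7333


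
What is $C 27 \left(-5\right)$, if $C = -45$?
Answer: $6075$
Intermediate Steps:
$C 27 \left(-5\right) = \left(-45\right) 27 \left(-5\right) = \left(-1215\right) \left(-5\right) = 6075$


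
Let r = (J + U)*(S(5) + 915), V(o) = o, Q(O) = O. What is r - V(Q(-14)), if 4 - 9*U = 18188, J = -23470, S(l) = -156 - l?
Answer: -172978030/9 ≈ -1.9220e+7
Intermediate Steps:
U = -18184/9 (U = 4/9 - ⅑*18188 = 4/9 - 18188/9 = -18184/9 ≈ -2020.4)
r = -172978156/9 (r = (-23470 - 18184/9)*((-156 - 1*5) + 915) = -229414*((-156 - 5) + 915)/9 = -229414*(-161 + 915)/9 = -229414/9*754 = -172978156/9 ≈ -1.9220e+7)
r - V(Q(-14)) = -172978156/9 - 1*(-14) = -172978156/9 + 14 = -172978030/9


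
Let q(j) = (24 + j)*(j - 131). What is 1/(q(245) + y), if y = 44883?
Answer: 1/75549 ≈ 1.3236e-5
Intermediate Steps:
q(j) = (-131 + j)*(24 + j) (q(j) = (24 + j)*(-131 + j) = (-131 + j)*(24 + j))
1/(q(245) + y) = 1/((-3144 + 245² - 107*245) + 44883) = 1/((-3144 + 60025 - 26215) + 44883) = 1/(30666 + 44883) = 1/75549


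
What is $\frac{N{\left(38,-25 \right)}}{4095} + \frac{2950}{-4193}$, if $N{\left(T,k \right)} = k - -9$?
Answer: $- \frac{1735334}{2452905} \approx -0.70746$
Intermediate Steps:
$N{\left(T,k \right)} = 9 + k$ ($N{\left(T,k \right)} = k + 9 = 9 + k$)
$\frac{N{\left(38,-25 \right)}}{4095} + \frac{2950}{-4193} = \frac{9 - 25}{4095} + \frac{2950}{-4193} = \left(-16\right) \frac{1}{4095} + 2950 \left(- \frac{1}{4193}\right) = - \frac{16}{4095} - \frac{2950}{4193} = - \frac{1735334}{2452905}$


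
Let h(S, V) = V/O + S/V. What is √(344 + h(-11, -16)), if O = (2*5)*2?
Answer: √137555/20 ≈ 18.544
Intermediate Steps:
O = 20 (O = 10*2 = 20)
h(S, V) = V/20 + S/V
√(344 + h(-11, -16)) = √(344 + ((1/20)*(-16) - 11/(-16))) = √(344 + (-⅘ - 11*(-1/16))) = √(344 + (-⅘ + 11/16)) = √(344 - 9/80) = √(27511/80) = √137555/20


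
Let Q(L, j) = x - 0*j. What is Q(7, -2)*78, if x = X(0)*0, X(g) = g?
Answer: 0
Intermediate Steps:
x = 0 (x = 0*0 = 0)
Q(L, j) = 0 (Q(L, j) = 0 - 0*j = 0 - 1*0 = 0 + 0 = 0)
Q(7, -2)*78 = 0*78 = 0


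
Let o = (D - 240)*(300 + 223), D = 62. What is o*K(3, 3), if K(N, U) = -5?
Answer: 465470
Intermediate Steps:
o = -93094 (o = (62 - 240)*(300 + 223) = -178*523 = -93094)
o*K(3, 3) = -93094*(-5) = 465470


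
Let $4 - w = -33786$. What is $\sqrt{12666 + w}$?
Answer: $2 \sqrt{11614} \approx 215.54$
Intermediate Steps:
$w = 33790$ ($w = 4 - -33786 = 4 + 33786 = 33790$)
$\sqrt{12666 + w} = \sqrt{12666 + 33790} = \sqrt{46456} = 2 \sqrt{11614}$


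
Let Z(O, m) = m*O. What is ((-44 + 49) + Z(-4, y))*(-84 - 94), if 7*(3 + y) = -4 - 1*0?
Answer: -24030/7 ≈ -3432.9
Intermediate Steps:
y = -25/7 (y = -3 + (-4 - 1*0)/7 = -3 + (-4 + 0)/7 = -3 + (⅐)*(-4) = -3 - 4/7 = -25/7 ≈ -3.5714)
Z(O, m) = O*m
((-44 + 49) + Z(-4, y))*(-84 - 94) = ((-44 + 49) - 4*(-25/7))*(-84 - 94) = (5 + 100/7)*(-178) = (135/7)*(-178) = -24030/7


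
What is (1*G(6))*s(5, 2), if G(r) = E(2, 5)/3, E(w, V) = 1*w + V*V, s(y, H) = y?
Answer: 45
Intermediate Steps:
E(w, V) = w + V**2
G(r) = 9 (G(r) = (2 + 5**2)/3 = (2 + 25)/3 = (1/3)*27 = 9)
(1*G(6))*s(5, 2) = (1*9)*5 = 9*5 = 45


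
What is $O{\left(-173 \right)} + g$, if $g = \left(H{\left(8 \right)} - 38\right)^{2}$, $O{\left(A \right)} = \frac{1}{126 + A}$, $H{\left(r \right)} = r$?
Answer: $\frac{42299}{47} \approx 899.98$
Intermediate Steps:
$g = 900$ ($g = \left(8 - 38\right)^{2} = \left(-30\right)^{2} = 900$)
$O{\left(-173 \right)} + g = \frac{1}{126 - 173} + 900 = \frac{1}{-47} + 900 = - \frac{1}{47} + 900 = \frac{42299}{47}$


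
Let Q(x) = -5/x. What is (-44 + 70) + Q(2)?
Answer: 47/2 ≈ 23.500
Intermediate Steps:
(-44 + 70) + Q(2) = (-44 + 70) - 5/2 = 26 - 5*½ = 26 - 5/2 = 47/2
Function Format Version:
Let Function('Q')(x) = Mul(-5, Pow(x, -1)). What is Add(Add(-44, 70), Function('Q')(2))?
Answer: Rational(47, 2) ≈ 23.500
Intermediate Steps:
Add(Add(-44, 70), Function('Q')(2)) = Add(Add(-44, 70), Mul(-5, Pow(2, -1))) = Add(26, Mul(-5, Rational(1, 2))) = Add(26, Rational(-5, 2)) = Rational(47, 2)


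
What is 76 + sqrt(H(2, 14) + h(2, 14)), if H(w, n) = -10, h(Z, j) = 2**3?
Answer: 76 + I*sqrt(2) ≈ 76.0 + 1.4142*I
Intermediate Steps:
h(Z, j) = 8
76 + sqrt(H(2, 14) + h(2, 14)) = 76 + sqrt(-10 + 8) = 76 + sqrt(-2) = 76 + I*sqrt(2)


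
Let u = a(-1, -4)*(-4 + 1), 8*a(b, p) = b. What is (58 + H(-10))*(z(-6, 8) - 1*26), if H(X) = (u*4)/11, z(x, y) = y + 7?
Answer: -1279/2 ≈ -639.50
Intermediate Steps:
a(b, p) = b/8
z(x, y) = 7 + y
u = 3/8 (u = ((1/8)*(-1))*(-4 + 1) = -1/8*(-3) = 3/8 ≈ 0.37500)
H(X) = 3/22 (H(X) = ((3/8)*4)/11 = (3/2)*(1/11) = 3/22)
(58 + H(-10))*(z(-6, 8) - 1*26) = (58 + 3/22)*((7 + 8) - 1*26) = 1279*(15 - 26)/22 = (1279/22)*(-11) = -1279/2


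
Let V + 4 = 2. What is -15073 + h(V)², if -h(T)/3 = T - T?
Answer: -15073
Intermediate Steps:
V = -2 (V = -4 + 2 = -2)
h(T) = 0 (h(T) = -3*(T - T) = -3*0 = 0)
-15073 + h(V)² = -15073 + 0² = -15073 + 0 = -15073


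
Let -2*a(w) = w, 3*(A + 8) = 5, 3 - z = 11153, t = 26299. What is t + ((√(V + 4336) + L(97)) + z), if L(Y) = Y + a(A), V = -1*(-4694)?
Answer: 91495/6 + √9030 ≈ 15344.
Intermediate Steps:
z = -11150 (z = 3 - 1*11153 = 3 - 11153 = -11150)
A = -19/3 (A = -8 + (⅓)*5 = -8 + 5/3 = -19/3 ≈ -6.3333)
V = 4694
a(w) = -w/2
L(Y) = 19/6 + Y (L(Y) = Y - ½*(-19/3) = Y + 19/6 = 19/6 + Y)
t + ((√(V + 4336) + L(97)) + z) = 26299 + ((√(4694 + 4336) + (19/6 + 97)) - 11150) = 26299 + ((√9030 + 601/6) - 11150) = 26299 + ((601/6 + √9030) - 11150) = 26299 + (-66299/6 + √9030) = 91495/6 + √9030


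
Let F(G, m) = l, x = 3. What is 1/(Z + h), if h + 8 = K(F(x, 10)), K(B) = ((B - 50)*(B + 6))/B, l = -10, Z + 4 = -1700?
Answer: -1/1736 ≈ -0.00057604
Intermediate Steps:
Z = -1704 (Z = -4 - 1700 = -1704)
F(G, m) = -10
K(B) = (-50 + B)*(6 + B)/B (K(B) = ((-50 + B)*(6 + B))/B = (-50 + B)*(6 + B)/B)
h = -32 (h = -8 + (-44 - 10 - 300/(-10)) = -8 + (-44 - 10 - 300*(-⅒)) = -8 + (-44 - 10 + 30) = -8 - 24 = -32)
1/(Z + h) = 1/(-1704 - 32) = 1/(-1736) = -1/1736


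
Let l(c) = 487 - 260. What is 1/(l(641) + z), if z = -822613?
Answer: -1/822386 ≈ -1.2160e-6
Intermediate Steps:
l(c) = 227
1/(l(641) + z) = 1/(227 - 822613) = 1/(-822386) = -1/822386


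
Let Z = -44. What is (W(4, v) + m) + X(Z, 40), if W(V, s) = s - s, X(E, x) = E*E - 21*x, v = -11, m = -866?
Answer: 230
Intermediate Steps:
X(E, x) = E² - 21*x
W(V, s) = 0
(W(4, v) + m) + X(Z, 40) = (0 - 866) + ((-44)² - 21*40) = -866 + (1936 - 840) = -866 + 1096 = 230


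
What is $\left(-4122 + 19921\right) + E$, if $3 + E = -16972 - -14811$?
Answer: $13635$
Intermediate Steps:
$E = -2164$ ($E = -3 - 2161 = -2164$)
$\left(-4122 + 19921\right) + E = \left(-4122 + 19921\right) - 2164 = 15799 - 2164 = 13635$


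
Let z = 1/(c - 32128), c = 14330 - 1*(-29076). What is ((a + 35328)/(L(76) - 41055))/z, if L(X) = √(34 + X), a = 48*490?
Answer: -5449540065984/337102583 - 663687744*√110/1685512915 ≈ -16170.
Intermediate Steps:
a = 23520
c = 43406 (c = 14330 + 29076 = 43406)
z = 1/11278 (z = 1/(43406 - 32128) = 1/11278 ≈ 8.8668e-5)
((a + 35328)/(L(76) - 41055))/z = ((23520 + 35328)/(√(34 + 76) - 41055))/(1/11278) = (58848/(√110 - 41055))*11278 = (58848/(-41055 + √110))*11278 = 663687744/(-41055 + √110)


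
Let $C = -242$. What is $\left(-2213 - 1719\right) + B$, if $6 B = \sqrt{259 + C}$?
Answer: $-3932 + \frac{\sqrt{17}}{6} \approx -3931.3$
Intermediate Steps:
$B = \frac{\sqrt{17}}{6}$ ($B = \frac{\sqrt{259 - 242}}{6} = \frac{\sqrt{17}}{6} \approx 0.68718$)
$\left(-2213 - 1719\right) + B = \left(-2213 - 1719\right) + \frac{\sqrt{17}}{6} = -3932 + \frac{\sqrt{17}}{6}$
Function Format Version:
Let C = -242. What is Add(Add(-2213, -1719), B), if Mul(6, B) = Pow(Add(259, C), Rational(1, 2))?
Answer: Add(-3932, Mul(Rational(1, 6), Pow(17, Rational(1, 2)))) ≈ -3931.3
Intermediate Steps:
B = Mul(Rational(1, 6), Pow(17, Rational(1, 2))) (B = Mul(Rational(1, 6), Pow(Add(259, -242), Rational(1, 2))) = Mul(Rational(1, 6), Pow(17, Rational(1, 2))) ≈ 0.68718)
Add(Add(-2213, -1719), B) = Add(Add(-2213, -1719), Mul(Rational(1, 6), Pow(17, Rational(1, 2)))) = Add(-3932, Mul(Rational(1, 6), Pow(17, Rational(1, 2))))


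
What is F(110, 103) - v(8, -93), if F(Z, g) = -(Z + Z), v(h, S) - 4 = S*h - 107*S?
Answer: -9431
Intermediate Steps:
v(h, S) = 4 - 107*S + S*h (v(h, S) = 4 + (S*h - 107*S) = 4 + (-107*S + S*h) = 4 - 107*S + S*h)
F(Z, g) = -2*Z
F(110, 103) - v(8, -93) = -2*110 - (4 - 107*(-93) - 93*8) = -220 - (4 + 9951 - 744) = -220 - 1*9211 = -220 - 9211 = -9431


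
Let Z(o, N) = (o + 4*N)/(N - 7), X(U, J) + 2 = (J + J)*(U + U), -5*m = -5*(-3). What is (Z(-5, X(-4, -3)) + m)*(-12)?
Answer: -248/13 ≈ -19.077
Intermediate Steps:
m = -3 (m = -(-1)*(-3) = -⅕*15 = -3)
X(U, J) = -2 + 4*J*U (X(U, J) = -2 + (J + J)*(U + U) = -2 + (2*J)*(2*U) = -2 + 4*J*U)
Z(o, N) = (o + 4*N)/(-7 + N)
(Z(-5, X(-4, -3)) + m)*(-12) = ((-5 + 4*(-2 + 4*(-3)*(-4)))/(-7 + (-2 + 4*(-3)*(-4))) - 3)*(-12) = ((-5 + 4*(-2 + 48))/(-7 + (-2 + 48)) - 3)*(-12) = ((-5 + 4*46)/(-7 + 46) - 3)*(-12) = ((-5 + 184)/39 - 3)*(-12) = ((1/39)*179 - 3)*(-12) = (179/39 - 3)*(-12) = (62/39)*(-12) = -248/13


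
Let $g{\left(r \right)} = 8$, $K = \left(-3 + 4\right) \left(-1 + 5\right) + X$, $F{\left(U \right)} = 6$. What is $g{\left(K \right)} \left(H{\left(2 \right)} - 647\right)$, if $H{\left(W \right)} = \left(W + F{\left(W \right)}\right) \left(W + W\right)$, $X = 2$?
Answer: $-4920$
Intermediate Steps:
$H{\left(W \right)} = 2 W \left(6 + W\right)$ ($H{\left(W \right)} = \left(W + 6\right) \left(W + W\right) = \left(6 + W\right) 2 W = 2 W \left(6 + W\right)$)
$K = 6$ ($K = \left(-3 + 4\right) \left(-1 + 5\right) + 2 = 1 \cdot 4 + 2 = 4 + 2 = 6$)
$g{\left(K \right)} \left(H{\left(2 \right)} - 647\right) = 8 \left(2 \cdot 2 \left(6 + 2\right) - 647\right) = 8 \left(2 \cdot 2 \cdot 8 - 647\right) = 8 \left(32 - 647\right) = 8 \left(-615\right) = -4920$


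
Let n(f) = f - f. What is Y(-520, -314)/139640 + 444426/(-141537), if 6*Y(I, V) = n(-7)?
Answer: -148142/47179 ≈ -3.1400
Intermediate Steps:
n(f) = 0
Y(I, V) = 0 (Y(I, V) = (⅙)*0 = 0)
Y(-520, -314)/139640 + 444426/(-141537) = 0/139640 + 444426/(-141537) = 0*(1/139640) + 444426*(-1/141537) = 0 - 148142/47179 = -148142/47179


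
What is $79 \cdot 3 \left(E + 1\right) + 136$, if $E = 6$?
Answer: $1795$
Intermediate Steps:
$79 \cdot 3 \left(E + 1\right) + 136 = 79 \cdot 3 \left(6 + 1\right) + 136 = 79 \cdot 3 \cdot 7 + 136 = 79 \cdot 21 + 136 = 1659 + 136 = 1795$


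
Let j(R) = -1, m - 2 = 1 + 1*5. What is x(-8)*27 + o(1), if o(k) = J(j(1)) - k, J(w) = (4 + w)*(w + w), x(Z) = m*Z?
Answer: -1735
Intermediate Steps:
m = 8 (m = 2 + (1 + 1*5) = 2 + (1 + 5) = 2 + 6 = 8)
x(Z) = 8*Z
J(w) = 2*w*(4 + w) (J(w) = (4 + w)*(2*w) = 2*w*(4 + w))
o(k) = -6 - k (o(k) = 2*(-1)*(4 - 1) - k = 2*(-1)*3 - k = -6 - k)
x(-8)*27 + o(1) = (8*(-8))*27 + (-6 - 1*1) = -64*27 + (-6 - 1) = -1728 - 7 = -1735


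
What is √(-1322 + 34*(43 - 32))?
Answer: 2*I*√237 ≈ 30.79*I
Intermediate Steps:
√(-1322 + 34*(43 - 32)) = √(-1322 + 34*11) = √(-1322 + 374) = √(-948) = 2*I*√237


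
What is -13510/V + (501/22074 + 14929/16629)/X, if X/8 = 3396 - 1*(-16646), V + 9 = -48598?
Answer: 20388155085743915/73352078880551328 ≈ 0.27795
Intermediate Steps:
V = -48607 (V = -9 - 48598 = -48607)
X = 160336 (X = 8*(3396 - 1*(-16646)) = 8*(3396 + 16646) = 8*20042 = 160336)
-13510/V + (501/22074 + 14929/16629)/X = -13510/(-48607) + (501/22074 + 14929/16629)/160336 = -13510*(-1/48607) + (501*(1/22074) + 14929*(1/16629))*(1/160336) = 13510/48607 + (167/7358 + 14929/16629)*(1/160336) = 13510/48607 + (112624625/122356182)*(1/160336) = 13510/48607 + 112624625/19618100797152 = 20388155085743915/73352078880551328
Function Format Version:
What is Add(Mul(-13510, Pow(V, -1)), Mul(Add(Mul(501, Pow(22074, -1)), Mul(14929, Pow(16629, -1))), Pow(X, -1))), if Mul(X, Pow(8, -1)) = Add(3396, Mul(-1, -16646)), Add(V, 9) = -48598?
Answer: Rational(20388155085743915, 73352078880551328) ≈ 0.27795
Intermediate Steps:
V = -48607 (V = Add(-9, -48598) = -48607)
X = 160336 (X = Mul(8, Add(3396, Mul(-1, -16646))) = Mul(8, Add(3396, 16646)) = Mul(8, 20042) = 160336)
Add(Mul(-13510, Pow(V, -1)), Mul(Add(Mul(501, Pow(22074, -1)), Mul(14929, Pow(16629, -1))), Pow(X, -1))) = Add(Mul(-13510, Pow(-48607, -1)), Mul(Add(Mul(501, Pow(22074, -1)), Mul(14929, Pow(16629, -1))), Pow(160336, -1))) = Add(Mul(-13510, Rational(-1, 48607)), Mul(Add(Mul(501, Rational(1, 22074)), Mul(14929, Rational(1, 16629))), Rational(1, 160336))) = Add(Rational(13510, 48607), Mul(Add(Rational(167, 7358), Rational(14929, 16629)), Rational(1, 160336))) = Add(Rational(13510, 48607), Mul(Rational(112624625, 122356182), Rational(1, 160336))) = Add(Rational(13510, 48607), Rational(112624625, 19618100797152)) = Rational(20388155085743915, 73352078880551328)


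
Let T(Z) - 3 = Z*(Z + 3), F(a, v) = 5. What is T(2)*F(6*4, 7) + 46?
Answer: 111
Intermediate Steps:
T(Z) = 3 + Z*(3 + Z) (T(Z) = 3 + Z*(Z + 3) = 3 + Z*(3 + Z))
T(2)*F(6*4, 7) + 46 = (3 + 2² + 3*2)*5 + 46 = (3 + 4 + 6)*5 + 46 = 13*5 + 46 = 65 + 46 = 111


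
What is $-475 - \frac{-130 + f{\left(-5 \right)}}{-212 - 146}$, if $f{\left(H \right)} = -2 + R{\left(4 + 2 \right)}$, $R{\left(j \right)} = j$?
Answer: $- \frac{85088}{179} \approx -475.35$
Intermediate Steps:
$f{\left(H \right)} = 4$ ($f{\left(H \right)} = -2 + \left(4 + 2\right) = -2 + 6 = 4$)
$-475 - \frac{-130 + f{\left(-5 \right)}}{-212 - 146} = -475 - \frac{-130 + 4}{-212 - 146} = -475 - - \frac{126}{-358} = -475 - \left(-126\right) \left(- \frac{1}{358}\right) = -475 - \frac{63}{179} = - \frac{85088}{179}$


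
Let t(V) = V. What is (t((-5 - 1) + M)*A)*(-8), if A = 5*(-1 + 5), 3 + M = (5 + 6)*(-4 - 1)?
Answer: 10240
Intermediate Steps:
M = -58 (M = -3 + (5 + 6)*(-4 - 1) = -3 + 11*(-5) = -3 - 55 = -58)
A = 20 (A = 5*4 = 20)
(t((-5 - 1) + M)*A)*(-8) = (((-5 - 1) - 58)*20)*(-8) = ((-6 - 58)*20)*(-8) = -64*20*(-8) = -1280*(-8) = 10240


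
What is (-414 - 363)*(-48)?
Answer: 37296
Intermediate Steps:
(-414 - 363)*(-48) = -777*(-48) = 37296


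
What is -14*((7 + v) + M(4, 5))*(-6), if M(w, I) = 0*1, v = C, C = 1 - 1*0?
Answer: 672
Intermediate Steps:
C = 1 (C = 1 + 0 = 1)
v = 1
M(w, I) = 0
-14*((7 + v) + M(4, 5))*(-6) = -14*((7 + 1) + 0)*(-6) = -14*(8 + 0)*(-6) = -14*8*(-6) = -112*(-6) = 672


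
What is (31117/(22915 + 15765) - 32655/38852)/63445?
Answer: -13534429/23836212903800 ≈ -5.6781e-7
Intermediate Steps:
(31117/(22915 + 15765) - 32655/38852)/63445 = (31117/38680 - 32655*1/38852)*(1/63445) = (31117*(1/38680) - 32655/38852)*(1/63445) = (31117/38680 - 32655/38852)*(1/63445) = -13534429/375698840*1/63445 = -13534429/23836212903800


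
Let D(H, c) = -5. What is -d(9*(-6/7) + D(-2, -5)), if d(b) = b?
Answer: 89/7 ≈ 12.714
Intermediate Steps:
-d(9*(-6/7) + D(-2, -5)) = -(9*(-6/7) - 5) = -(-54/7 - 5) = -1*(-89/7) = 89/7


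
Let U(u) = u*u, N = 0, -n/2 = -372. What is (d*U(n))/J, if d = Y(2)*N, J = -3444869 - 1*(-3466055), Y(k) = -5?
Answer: 0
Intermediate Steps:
n = 744 (n = -2*(-372) = 744)
U(u) = u²
J = 21186 (J = -3444869 + 3466055 = 21186)
d = 0 (d = -5*0 = 0)
(d*U(n))/J = (0*744²)/21186 = (0*553536)*(1/21186) = 0*(1/21186) = 0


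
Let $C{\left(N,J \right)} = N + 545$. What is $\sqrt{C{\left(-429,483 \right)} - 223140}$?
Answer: $4 i \sqrt{13939} \approx 472.25 i$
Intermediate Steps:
$C{\left(N,J \right)} = 545 + N$
$\sqrt{C{\left(-429,483 \right)} - 223140} = \sqrt{\left(545 - 429\right) - 223140} = \sqrt{116 - 223140} = \sqrt{-223024} = 4 i \sqrt{13939}$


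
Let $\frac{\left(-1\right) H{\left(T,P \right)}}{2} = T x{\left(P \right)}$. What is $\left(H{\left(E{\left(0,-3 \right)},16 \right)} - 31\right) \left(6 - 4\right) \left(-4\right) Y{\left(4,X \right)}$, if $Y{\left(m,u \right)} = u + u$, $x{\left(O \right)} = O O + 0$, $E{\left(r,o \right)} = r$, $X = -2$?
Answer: $-992$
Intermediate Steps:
$x{\left(O \right)} = O^{2}$ ($x{\left(O \right)} = O^{2} + 0 = O^{2}$)
$H{\left(T,P \right)} = - 2 T P^{2}$
$Y{\left(m,u \right)} = 2 u$
$\left(H{\left(E{\left(0,-3 \right)},16 \right)} - 31\right) \left(6 - 4\right) \left(-4\right) Y{\left(4,X \right)} = \left(\left(-2\right) 0 \cdot 16^{2} - 31\right) \left(6 - 4\right) \left(-4\right) 2 \left(-2\right) = \left(\left(-2\right) 0 \cdot 256 - 31\right) 2 \left(-4\right) \left(-4\right) = \left(0 - 31\right) \left(\left(-8\right) \left(-4\right)\right) = \left(-31\right) 32 = -992$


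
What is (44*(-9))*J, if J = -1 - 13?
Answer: 5544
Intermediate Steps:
J = -14
(44*(-9))*J = (44*(-9))*(-14) = -396*(-14) = 5544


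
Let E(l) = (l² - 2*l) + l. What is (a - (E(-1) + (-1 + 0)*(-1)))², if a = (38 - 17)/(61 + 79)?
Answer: 3249/400 ≈ 8.1225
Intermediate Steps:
a = 3/20 (a = 21/140 = 21*(1/140) = 3/20 ≈ 0.15000)
E(l) = l² - l
(a - (E(-1) + (-1 + 0)*(-1)))² = (3/20 - (-(-1 - 1) + (-1 + 0)*(-1)))² = (3/20 - (-1*(-2) - 1*(-1)))² = (3/20 - (2 + 1))² = (3/20 - 1*3)² = (3/20 - 3)² = (-57/20)² = 3249/400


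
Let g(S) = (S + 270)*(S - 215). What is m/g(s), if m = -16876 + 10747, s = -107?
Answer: 6129/52486 ≈ 0.11677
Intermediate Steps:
m = -6129
g(S) = (-215 + S)*(270 + S) (g(S) = (270 + S)*(-215 + S) = (-215 + S)*(270 + S))
m/g(s) = -6129/(-58050 + (-107)² + 55*(-107)) = -6129/(-58050 + 11449 - 5885) = -6129/(-52486) = -6129*(-1/52486) = 6129/52486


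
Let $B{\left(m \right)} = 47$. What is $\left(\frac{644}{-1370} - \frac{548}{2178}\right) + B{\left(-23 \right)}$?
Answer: $\frac{34522007}{745965} \approx 46.278$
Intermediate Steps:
$\left(\frac{644}{-1370} - \frac{548}{2178}\right) + B{\left(-23 \right)} = \left(\frac{644}{-1370} - \frac{548}{2178}\right) + 47 = \left(644 \left(- \frac{1}{1370}\right) - \frac{274}{1089}\right) + 47 = \left(- \frac{322}{685} - \frac{274}{1089}\right) + 47 = - \frac{538348}{745965} + 47 = \frac{34522007}{745965}$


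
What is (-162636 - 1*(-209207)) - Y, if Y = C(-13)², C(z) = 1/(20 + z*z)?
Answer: 1663562690/35721 ≈ 46571.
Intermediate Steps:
C(z) = 1/(20 + z²)
Y = 1/35721 (Y = (1/(20 + (-13)²))² = (1/(20 + 169))² = (1/189)² = 1/35721 ≈ 2.7995e-5)
(-162636 - 1*(-209207)) - Y = (-162636 - 1*(-209207)) - 1*1/35721 = (-162636 + 209207) - 1/35721 = 46571 - 1/35721 = 1663562690/35721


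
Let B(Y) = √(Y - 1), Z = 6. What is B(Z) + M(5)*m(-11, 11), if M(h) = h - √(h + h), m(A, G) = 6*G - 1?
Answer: 325 + √5 - 65*√10 ≈ 121.69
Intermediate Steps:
m(A, G) = -1 + 6*G
M(h) = h - √2*√h (M(h) = h - √(2*h) = h - √2*√h)
B(Y) = √(-1 + Y)
B(Z) + M(5)*m(-11, 11) = √(-1 + 6) + (5 - √2*√5)*(-1 + 6*11) = √5 + (5 - √10)*(-1 + 66) = √5 + (5 - √10)*65 = √5 + (325 - 65*√10) = 325 + √5 - 65*√10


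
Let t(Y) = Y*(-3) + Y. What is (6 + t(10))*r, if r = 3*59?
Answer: -2478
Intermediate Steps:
r = 177
t(Y) = -2*Y (t(Y) = -3*Y + Y = -2*Y)
(6 + t(10))*r = (6 - 2*10)*177 = (6 - 20)*177 = -14*177 = -2478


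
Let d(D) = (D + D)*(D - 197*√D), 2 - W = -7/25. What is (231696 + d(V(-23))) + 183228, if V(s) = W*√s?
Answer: 259178046/625 - 22458*(-23)^(¾)*√57/125 ≈ 4.2476e+5 - 10073.0*I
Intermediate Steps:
W = 57/25 (W = 2 - (-7)/25 = 2 - 1*(-7/25) = 2 + 7/25 = 57/25 ≈ 2.2800)
V(s) = 57*√s/25
d(D) = 2*D*(D - 197*√D) (d(D) = (2*D)*(D - 197*√D) = 2*D*(D - 197*√D))
(231696 + d(V(-23))) + 183228 = (231696 + (-394*57*(-23)^(¾)*√57/125 + 2*(57*√(-23)/25)²)) + 183228 = (231696 + (-394*57*√57*(23^(¾)*I^(3/2))/125 + 2*(57*(I*√23)/25)²)) + 183228 = (231696 + (-394*57*23^(¾)*√57*I^(3/2)/125 + 2*(57*I*√23/25)²)) + 183228 = (231696 + (-22458*23^(¾)*√57*I^(3/2)/125 + 2*(-74727/625))) + 183228 = (231696 + (-22458*23^(¾)*√57*I^(3/2)/125 - 149454/625)) + 183228 = (231696 + (-149454/625 - 22458*23^(¾)*√57*I^(3/2)/125)) + 183228 = (144660546/625 - 22458*23^(¾)*√57*I^(3/2)/125) + 183228 = 259178046/625 - 22458*23^(¾)*√57*I^(3/2)/125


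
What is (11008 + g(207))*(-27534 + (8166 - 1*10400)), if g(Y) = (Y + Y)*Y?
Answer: -2878744208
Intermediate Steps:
g(Y) = 2*Y**2 (g(Y) = (2*Y)*Y = 2*Y**2)
(11008 + g(207))*(-27534 + (8166 - 1*10400)) = (11008 + 2*207**2)*(-27534 + (8166 - 1*10400)) = (11008 + 2*42849)*(-27534 + (8166 - 10400)) = (11008 + 85698)*(-27534 - 2234) = 96706*(-29768) = -2878744208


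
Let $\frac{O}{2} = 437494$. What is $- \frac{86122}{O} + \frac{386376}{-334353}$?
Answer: $- \frac{61144918759}{48759143794} \approx -1.254$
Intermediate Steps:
$O = 874988$ ($O = 2 \cdot 437494 = 874988$)
$- \frac{86122}{O} + \frac{386376}{-334353} = - \frac{86122}{874988} + \frac{386376}{-334353} = \left(-86122\right) \frac{1}{874988} + 386376 \left(- \frac{1}{334353}\right) = - \frac{43061}{437494} - \frac{128792}{111451} = - \frac{61144918759}{48759143794}$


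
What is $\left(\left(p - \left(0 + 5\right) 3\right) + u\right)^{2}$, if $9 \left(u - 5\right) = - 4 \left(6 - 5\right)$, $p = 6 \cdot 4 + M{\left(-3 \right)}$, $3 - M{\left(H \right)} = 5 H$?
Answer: $\frac{80656}{81} \approx 995.75$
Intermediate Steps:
$M{\left(H \right)} = 3 - 5 H$
$p = 42$ ($p = 6 \cdot 4 + \left(3 - -15\right) = 24 + \left(3 + 15\right) = 24 + 18 = 42$)
$u = \frac{41}{9}$ ($u = 5 + \frac{\left(-4\right) \left(6 - 5\right)}{9} = 5 + \frac{\left(-4\right) 1}{9} = 5 + \frac{1}{9} \left(-4\right) = 5 - \frac{4}{9} = \frac{41}{9} \approx 4.5556$)
$\left(\left(p - \left(0 + 5\right) 3\right) + u\right)^{2} = \left(\left(42 - \left(0 + 5\right) 3\right) + \frac{41}{9}\right)^{2} = \left(\left(42 - 5 \cdot 3\right) + \frac{41}{9}\right)^{2} = \left(\left(42 - 15\right) + \frac{41}{9}\right)^{2} = \left(27 + \frac{41}{9}\right)^{2} = \left(\frac{284}{9}\right)^{2} = \frac{80656}{81}$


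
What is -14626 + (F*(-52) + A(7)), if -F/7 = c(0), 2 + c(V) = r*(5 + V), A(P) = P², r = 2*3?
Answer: -4385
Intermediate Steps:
r = 6
c(V) = 28 + 6*V (c(V) = -2 + 6*(5 + V) = -2 + (30 + 6*V) = 28 + 6*V)
F = -196 (F = -7*(28 + 6*0) = -7*(28 + 0) = -7*28 = -196)
-14626 + (F*(-52) + A(7)) = -14626 + (-196*(-52) + 7²) = -14626 + (10192 + 49) = -14626 + 10241 = -4385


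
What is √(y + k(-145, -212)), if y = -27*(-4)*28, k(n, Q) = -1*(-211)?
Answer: √3235 ≈ 56.877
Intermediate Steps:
k(n, Q) = 211
y = 3024 (y = 108*28 = 3024)
√(y + k(-145, -212)) = √(3024 + 211) = √3235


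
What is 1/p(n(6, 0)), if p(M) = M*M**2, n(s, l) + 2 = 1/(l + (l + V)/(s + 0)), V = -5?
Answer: -125/4096 ≈ -0.030518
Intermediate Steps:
n(s, l) = -2 + 1/(l + (-5 + l)/s) (n(s, l) = -2 + 1/(l + (l - 5)/(s + 0)) = -2 + 1/(l + (-5 + l)/s))
p(M) = M**3
1/p(n(6, 0)) = 1/(((10 + 6 - 2*0 - 2*0*6)/(-5 + 0 + 0*6))**3) = 1/(((10 + 6 + 0 + 0)/(-5 + 0 + 0))**3) = 1/((16/(-5))**3) = 1/((-1/5*16)**3) = 1/((-16/5)**3) = 1/(-4096/125) = -125/4096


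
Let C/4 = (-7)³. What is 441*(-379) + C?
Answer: -168511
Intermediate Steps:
C = -1372 (C = 4*(-7)³ = 4*(-343) = -1372)
441*(-379) + C = 441*(-379) - 1372 = -167139 - 1372 = -168511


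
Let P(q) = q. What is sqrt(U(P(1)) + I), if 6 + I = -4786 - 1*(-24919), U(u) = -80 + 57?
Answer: 2*sqrt(5026) ≈ 141.79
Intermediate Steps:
U(u) = -23
I = 20127 (I = -6 + (-4786 - 1*(-24919)) = -6 + (-4786 + 24919) = -6 + 20133 = 20127)
sqrt(U(P(1)) + I) = sqrt(-23 + 20127) = sqrt(20104) = 2*sqrt(5026)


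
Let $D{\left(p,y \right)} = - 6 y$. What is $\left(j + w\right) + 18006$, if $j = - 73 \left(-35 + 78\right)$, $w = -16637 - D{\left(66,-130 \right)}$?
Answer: $-2550$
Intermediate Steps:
$w = -17417$ ($w = -16637 - \left(-6\right) \left(-130\right) = -16637 - 780 = -17417$)
$j = -3139$ ($j = \left(-73\right) 43 = -3139$)
$\left(j + w\right) + 18006 = \left(-3139 - 17417\right) + 18006 = -20556 + 18006 = -2550$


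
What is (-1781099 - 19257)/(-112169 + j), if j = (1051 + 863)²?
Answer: -1800356/3551227 ≈ -0.50697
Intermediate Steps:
j = 3663396 (j = 1914² = 3663396)
(-1781099 - 19257)/(-112169 + j) = (-1781099 - 19257)/(-112169 + 3663396) = -1800356/3551227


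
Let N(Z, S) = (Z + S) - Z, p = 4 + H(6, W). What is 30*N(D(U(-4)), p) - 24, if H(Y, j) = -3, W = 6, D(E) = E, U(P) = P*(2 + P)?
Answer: 6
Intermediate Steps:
p = 1 (p = 4 - 3 = 1)
N(Z, S) = S (N(Z, S) = (S + Z) - Z = S)
30*N(D(U(-4)), p) - 24 = 30*1 - 24 = 30 - 24 = 6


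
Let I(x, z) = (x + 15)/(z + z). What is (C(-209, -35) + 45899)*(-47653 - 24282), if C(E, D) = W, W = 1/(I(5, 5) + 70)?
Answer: -237725680615/72 ≈ -3.3017e+9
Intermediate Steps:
I(x, z) = (15 + x)/(2*z) (I(x, z) = (15 + x)/((2*z)) = (15 + x)*(1/(2*z)) = (15 + x)/(2*z))
W = 1/72 (W = 1/((½)*(15 + 5)/5 + 70) = 1/((½)*(⅕)*20 + 70) = 1/(2 + 70) = 1/72 ≈ 0.013889)
C(E, D) = 1/72
(C(-209, -35) + 45899)*(-47653 - 24282) = (1/72 + 45899)*(-47653 - 24282) = (3304729/72)*(-71935) = -237725680615/72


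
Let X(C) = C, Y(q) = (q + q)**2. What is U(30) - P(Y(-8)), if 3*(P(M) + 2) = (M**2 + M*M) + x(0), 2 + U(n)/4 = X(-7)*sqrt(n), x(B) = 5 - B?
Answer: -131095/3 - 28*sqrt(30) ≈ -43852.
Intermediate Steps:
Y(q) = 4*q**2 (Y(q) = (2*q)**2 = 4*q**2)
U(n) = -8 - 28*sqrt(n) (U(n) = -8 + 4*(-7*sqrt(n)) = -8 - 28*sqrt(n))
P(M) = -1/3 + 2*M**2/3 (P(M) = -2 + ((M**2 + M*M) + (5 - 1*0))/3 = -2 + ((M**2 + M**2) + (5 + 0))/3 = -2 + (2*M**2 + 5)/3 = -2 + (5 + 2*M**2)/3 = -2 + (5/3 + 2*M**2/3) = -1/3 + 2*M**2/3)
U(30) - P(Y(-8)) = (-8 - 28*sqrt(30)) - (-1/3 + 2*(4*(-8)**2)**2/3) = (-8 - 28*sqrt(30)) - (-1/3 + 2*(4*64)**2/3) = (-8 - 28*sqrt(30)) - (-1/3 + (2/3)*256**2) = (-8 - 28*sqrt(30)) - (-1/3 + (2/3)*65536) = (-8 - 28*sqrt(30)) - (-1/3 + 131072/3) = (-8 - 28*sqrt(30)) - 1*131071/3 = (-8 - 28*sqrt(30)) - 131071/3 = -131095/3 - 28*sqrt(30)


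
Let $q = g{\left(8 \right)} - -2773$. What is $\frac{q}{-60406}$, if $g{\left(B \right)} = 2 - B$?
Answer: $- \frac{2767}{60406} \approx -0.045807$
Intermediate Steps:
$q = 2767$ ($q = \left(2 - 8\right) - -2773 = \left(2 - 8\right) + 2773 = -6 + 2773 = 2767$)
$\frac{q}{-60406} = \frac{2767}{-60406} = 2767 \left(- \frac{1}{60406}\right) = - \frac{2767}{60406}$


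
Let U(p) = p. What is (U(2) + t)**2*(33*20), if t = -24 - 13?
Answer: 808500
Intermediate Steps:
t = -37
(U(2) + t)**2*(33*20) = (2 - 37)**2*(33*20) = (-35)**2*660 = 1225*660 = 808500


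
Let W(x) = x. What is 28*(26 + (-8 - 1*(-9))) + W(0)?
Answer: 756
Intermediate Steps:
28*(26 + (-8 - 1*(-9))) + W(0) = 28*(26 + (-8 - 1*(-9))) + 0 = 28*(26 + (-8 + 9)) + 0 = 28*(26 + 1) + 0 = 28*27 + 0 = 756 + 0 = 756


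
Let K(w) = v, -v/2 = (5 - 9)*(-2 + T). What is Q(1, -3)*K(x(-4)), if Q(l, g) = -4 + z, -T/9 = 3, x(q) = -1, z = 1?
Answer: 696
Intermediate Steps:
T = -27 (T = -9*3 = -27)
Q(l, g) = -3 (Q(l, g) = -4 + 1 = -3)
v = -232 (v = -2*(5 - 9)*(-2 - 27) = -(-8)*(-29) = -2*116 = -232)
K(w) = -232
Q(1, -3)*K(x(-4)) = -3*(-232) = 696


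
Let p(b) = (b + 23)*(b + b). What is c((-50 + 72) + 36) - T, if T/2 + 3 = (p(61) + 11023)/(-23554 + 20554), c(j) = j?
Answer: 117271/1500 ≈ 78.181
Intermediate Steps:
p(b) = 2*b*(23 + b) (p(b) = (23 + b)*(2*b) = 2*b*(23 + b))
T = -30271/1500 (T = -6 + 2*((2*61*(23 + 61) + 11023)/(-23554 + 20554)) = -6 + 2*((2*61*84 + 11023)/(-3000)) = -6 + 2*((10248 + 11023)*(-1/3000)) = -6 + 2*(21271*(-1/3000)) = -6 + 2*(-21271/3000) = -6 - 21271/1500 = -30271/1500 ≈ -20.181)
c((-50 + 72) + 36) - T = ((-50 + 72) + 36) - 1*(-30271/1500) = (22 + 36) + 30271/1500 = 58 + 30271/1500 = 117271/1500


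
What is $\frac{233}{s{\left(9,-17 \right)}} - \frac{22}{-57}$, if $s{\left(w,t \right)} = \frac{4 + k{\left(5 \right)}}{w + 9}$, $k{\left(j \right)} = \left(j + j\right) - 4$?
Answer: $\frac{119639}{285} \approx 419.79$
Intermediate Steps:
$k{\left(j \right)} = -4 + 2 j$ ($k{\left(j \right)} = 2 j - 4 = -4 + 2 j$)
$s{\left(w,t \right)} = \frac{10}{9 + w}$ ($s{\left(w,t \right)} = \frac{4 + \left(-4 + 2 \cdot 5\right)}{w + 9} = \frac{4 + \left(-4 + 10\right)}{9 + w} = \frac{4 + 6}{9 + w} = \frac{10}{9 + w}$)
$\frac{233}{s{\left(9,-17 \right)}} - \frac{22}{-57} = \frac{233}{10 \frac{1}{9 + 9}} - \frac{22}{-57} = \frac{233}{10 \cdot \frac{1}{18}} - - \frac{22}{57} = \frac{233}{10 \cdot \frac{1}{18}} + \frac{22}{57} = \frac{233}{\frac{5}{9}} + \frac{22}{57} = 233 \cdot \frac{9}{5} + \frac{22}{57} = \frac{2097}{5} + \frac{22}{57} = \frac{119639}{285}$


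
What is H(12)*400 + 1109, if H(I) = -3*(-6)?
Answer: 8309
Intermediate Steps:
H(I) = 18
H(12)*400 + 1109 = 18*400 + 1109 = 7200 + 1109 = 8309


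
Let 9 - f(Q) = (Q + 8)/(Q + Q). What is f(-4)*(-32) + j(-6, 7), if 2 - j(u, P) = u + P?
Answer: -303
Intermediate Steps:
f(Q) = 9 - (8 + Q)/(2*Q) (f(Q) = 9 - (Q + 8)/(Q + Q) = 9 - (8 + Q)/(2*Q))
j(u, P) = 2 - P - u (j(u, P) = 2 - (u + P) = 2 - (P + u) = 2 + (-P - u) = 2 - P - u)
f(-4)*(-32) + j(-6, 7) = (17/2 - 4/(-4))*(-32) + (2 - 1*7 - 1*(-6)) = (17/2 - 4*(-1/4))*(-32) + (2 - 7 + 6) = (17/2 + 1)*(-32) + 1 = (19/2)*(-32) + 1 = -304 + 1 = -303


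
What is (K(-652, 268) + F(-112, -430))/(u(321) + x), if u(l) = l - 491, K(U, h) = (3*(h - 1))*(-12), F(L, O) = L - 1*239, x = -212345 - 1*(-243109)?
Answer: -3321/10198 ≈ -0.32565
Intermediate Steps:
x = 30764 (x = -212345 + 243109 = 30764)
F(L, O) = -239 + L (F(L, O) = L - 239 = -239 + L)
K(U, h) = 36 - 36*h (K(U, h) = (3*(-1 + h))*(-12) = (-3 + 3*h)*(-12) = 36 - 36*h)
u(l) = -491 + l
(K(-652, 268) + F(-112, -430))/(u(321) + x) = ((36 - 36*268) + (-239 - 112))/((-491 + 321) + 30764) = ((36 - 9648) - 351)/(-170 + 30764) = (-9612 - 351)/30594 = -9963*1/30594 = -3321/10198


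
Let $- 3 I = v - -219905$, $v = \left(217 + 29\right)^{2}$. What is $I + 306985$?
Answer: $\frac{640534}{3} \approx 2.1351 \cdot 10^{5}$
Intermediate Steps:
$v = 60516$ ($v = 246^{2} = 60516$)
$I = - \frac{280421}{3}$ ($I = - \frac{60516 - -219905}{3} = - \frac{60516 + 219905}{3} = \left(- \frac{1}{3}\right) 280421 = - \frac{280421}{3} \approx -93474.0$)
$I + 306985 = - \frac{280421}{3} + 306985 = \frac{640534}{3}$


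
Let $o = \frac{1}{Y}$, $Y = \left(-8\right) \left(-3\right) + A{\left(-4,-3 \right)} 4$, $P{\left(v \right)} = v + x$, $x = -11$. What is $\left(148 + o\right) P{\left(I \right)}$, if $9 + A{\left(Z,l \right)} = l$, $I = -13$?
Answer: $-3551$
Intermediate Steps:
$A{\left(Z,l \right)} = -9 + l$
$P{\left(v \right)} = -11 + v$ ($P{\left(v \right)} = v - 11 = -11 + v$)
$Y = -24$ ($Y = \left(-8\right) \left(-3\right) + \left(-9 - 3\right) 4 = 24 - 48 = -24$)
$o = - \frac{1}{24}$ ($o = \frac{1}{-24} = - \frac{1}{24} \approx -0.041667$)
$\left(148 + o\right) P{\left(I \right)} = \left(148 - \frac{1}{24}\right) \left(-11 - 13\right) = \frac{3551}{24} \left(-24\right) = -3551$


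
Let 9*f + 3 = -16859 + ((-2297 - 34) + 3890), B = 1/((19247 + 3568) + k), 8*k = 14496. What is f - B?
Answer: -41874110/24627 ≈ -1700.3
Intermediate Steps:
k = 1812 (k = (⅛)*14496 = 1812)
B = 1/24627 (B = 1/((19247 + 3568) + 1812) = 1/(22815 + 1812) = 1/24627 ≈ 4.0606e-5)
f = -5101/3 (f = -⅓ + (-16859 + ((-2297 - 34) + 3890))/9 = -⅓ + (-16859 + (-2331 + 3890))/9 = -⅓ + (-16859 + 1559)/9 = -⅓ + (⅑)*(-15300) = -⅓ - 1700 = -5101/3 ≈ -1700.3)
f - B = -5101/3 - 1*1/24627 = -5101/3 - 1/24627 = -41874110/24627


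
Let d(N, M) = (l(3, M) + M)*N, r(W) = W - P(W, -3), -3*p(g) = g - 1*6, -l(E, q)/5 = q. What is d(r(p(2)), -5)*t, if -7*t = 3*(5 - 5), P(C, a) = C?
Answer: 0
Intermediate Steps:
l(E, q) = -5*q
p(g) = 2 - g/3 (p(g) = -(g - 1*6)/3 = -(g - 6)/3 = -(-6 + g)/3 = 2 - g/3)
r(W) = 0 (r(W) = W - W = 0)
d(N, M) = -4*M*N (d(N, M) = (-5*M + M)*N = (-4*M)*N = -4*M*N)
t = 0 (t = -3*(5 - 5)/7 = -3*0/7 = -⅐*0 = 0)
d(r(p(2)), -5)*t = -4*(-5)*0*0 = 0*0 = 0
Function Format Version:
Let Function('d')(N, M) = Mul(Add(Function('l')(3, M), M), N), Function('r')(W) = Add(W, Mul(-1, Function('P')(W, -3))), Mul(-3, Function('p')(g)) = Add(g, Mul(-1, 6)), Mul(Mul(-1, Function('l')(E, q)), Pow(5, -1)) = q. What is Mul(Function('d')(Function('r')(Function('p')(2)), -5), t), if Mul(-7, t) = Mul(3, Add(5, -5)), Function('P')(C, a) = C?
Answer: 0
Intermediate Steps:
Function('l')(E, q) = Mul(-5, q)
Function('p')(g) = Add(2, Mul(Rational(-1, 3), g)) (Function('p')(g) = Mul(Rational(-1, 3), Add(g, Mul(-1, 6))) = Mul(Rational(-1, 3), Add(g, -6)) = Mul(Rational(-1, 3), Add(-6, g)) = Add(2, Mul(Rational(-1, 3), g)))
Function('r')(W) = 0 (Function('r')(W) = Add(W, Mul(-1, W)) = 0)
Function('d')(N, M) = Mul(-4, M, N) (Function('d')(N, M) = Mul(Add(Mul(-5, M), M), N) = Mul(Mul(-4, M), N) = Mul(-4, M, N))
t = 0 (t = Mul(Rational(-1, 7), Mul(3, Add(5, -5))) = Mul(Rational(-1, 7), Mul(3, 0)) = Mul(Rational(-1, 7), 0) = 0)
Mul(Function('d')(Function('r')(Function('p')(2)), -5), t) = Mul(Mul(-4, -5, 0), 0) = Mul(0, 0) = 0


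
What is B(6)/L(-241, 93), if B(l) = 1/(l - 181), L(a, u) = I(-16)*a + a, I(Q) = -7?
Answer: -1/253050 ≈ -3.9518e-6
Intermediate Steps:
L(a, u) = -6*a (L(a, u) = -7*a + a = -6*a)
B(l) = 1/(-181 + l)
B(6)/L(-241, 93) = 1/((-181 + 6)*((-6*(-241)))) = 1/(-175*1446) = -1/175*1/1446 = -1/253050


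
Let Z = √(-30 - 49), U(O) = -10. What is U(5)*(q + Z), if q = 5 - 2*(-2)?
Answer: -90 - 10*I*√79 ≈ -90.0 - 88.882*I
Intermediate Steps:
q = 9 (q = 5 + 4 = 9)
Z = I*√79 (Z = √(-79) = I*√79 ≈ 8.8882*I)
U(5)*(q + Z) = -10*(9 + I*√79) = -90 - 10*I*√79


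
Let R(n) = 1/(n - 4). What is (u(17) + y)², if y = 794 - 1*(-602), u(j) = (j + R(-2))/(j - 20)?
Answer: 626350729/324 ≈ 1.9332e+6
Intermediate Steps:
R(n) = 1/(-4 + n)
u(j) = (-⅙ + j)/(-20 + j) (u(j) = (j + 1/(-4 - 2))/(j - 20) = (j + 1/(-6))/(-20 + j) = (j - ⅙)/(-20 + j) = (-⅙ + j)/(-20 + j))
y = 1396 (y = 794 + 602 = 1396)
(u(17) + y)² = ((-⅙ + 17)/(-20 + 17) + 1396)² = ((101/6)/(-3) + 1396)² = (-⅓*101/6 + 1396)² = (-101/18 + 1396)² = (25027/18)² = 626350729/324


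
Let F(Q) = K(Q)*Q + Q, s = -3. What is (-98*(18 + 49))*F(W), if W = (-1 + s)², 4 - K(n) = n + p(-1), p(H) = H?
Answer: 1050560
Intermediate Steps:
K(n) = 5 - n (K(n) = 4 - (n - 1) = 4 - (-1 + n) = 4 + (1 - n) = 5 - n)
W = 16 (W = (-1 - 3)² = (-4)² = 16)
F(Q) = Q + Q*(5 - Q) (F(Q) = (5 - Q)*Q + Q = Q*(5 - Q) + Q = Q + Q*(5 - Q))
(-98*(18 + 49))*F(W) = (-98*(18 + 49))*(16*(6 - 1*16)) = (-98*67)*(16*(6 - 16)) = -105056*(-10) = -6566*(-160) = 1050560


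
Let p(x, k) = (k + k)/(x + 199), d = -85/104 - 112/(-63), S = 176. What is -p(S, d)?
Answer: -899/175500 ≈ -0.0051225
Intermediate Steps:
d = 899/936 (d = -85*1/104 - 112*(-1/63) = -85/104 + 16/9 = 899/936 ≈ 0.96047)
p(x, k) = 2*k/(199 + x) (p(x, k) = (2*k)/(199 + x) = 2*k/(199 + x))
-p(S, d) = -2*899/(936*(199 + 176)) = -2*899/(936*375) = -1*899/175500 = -899/175500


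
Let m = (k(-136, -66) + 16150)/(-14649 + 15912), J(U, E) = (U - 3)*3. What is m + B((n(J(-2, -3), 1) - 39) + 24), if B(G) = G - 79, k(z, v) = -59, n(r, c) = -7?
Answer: -111472/1263 ≈ -88.260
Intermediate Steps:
J(U, E) = -9 + 3*U (J(U, E) = (-3 + U)*3 = -9 + 3*U)
m = 16091/1263 (m = (-59 + 16150)/(-14649 + 15912) = 16091/1263 ≈ 12.740)
B(G) = -79 + G
m + B((n(J(-2, -3), 1) - 39) + 24) = 16091/1263 + (-79 + ((-7 - 39) + 24)) = 16091/1263 + (-79 + (-46 + 24)) = 16091/1263 + (-79 - 22) = 16091/1263 - 101 = -111472/1263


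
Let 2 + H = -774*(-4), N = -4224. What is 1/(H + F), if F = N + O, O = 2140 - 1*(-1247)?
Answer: 1/2257 ≈ 0.00044307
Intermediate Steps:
O = 3387 (O = 2140 + 1247 = 3387)
F = -837 (F = -4224 + 3387 = -837)
H = 3094 (H = -2 - 774*(-4) = -2 + 3096 = 3094)
1/(H + F) = 1/(3094 - 837) = 1/2257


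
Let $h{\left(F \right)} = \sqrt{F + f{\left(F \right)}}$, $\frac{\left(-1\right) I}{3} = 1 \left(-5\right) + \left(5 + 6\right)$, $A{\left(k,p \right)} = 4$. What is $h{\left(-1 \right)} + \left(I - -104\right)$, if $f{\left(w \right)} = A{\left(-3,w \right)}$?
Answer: $86 + \sqrt{3} \approx 87.732$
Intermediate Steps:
$f{\left(w \right)} = 4$
$I = -18$ ($I = - 3 \left(1 \left(-5\right) + \left(5 + 6\right)\right) = - 3 \left(-5 + 11\right) = \left(-3\right) 6 = -18$)
$h{\left(F \right)} = \sqrt{4 + F}$ ($h{\left(F \right)} = \sqrt{F + 4} = \sqrt{4 + F}$)
$h{\left(-1 \right)} + \left(I - -104\right) = \sqrt{4 - 1} - -86 = \sqrt{3} + \left(-18 + 104\right) = \sqrt{3} + 86 = 86 + \sqrt{3}$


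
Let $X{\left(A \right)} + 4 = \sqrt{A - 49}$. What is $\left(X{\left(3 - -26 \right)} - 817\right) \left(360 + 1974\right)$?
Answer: $-1916214 + 4668 i \sqrt{5} \approx -1.9162 \cdot 10^{6} + 10438.0 i$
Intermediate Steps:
$X{\left(A \right)} = -4 + \sqrt{-49 + A}$ ($X{\left(A \right)} = -4 + \sqrt{A - 49} = -4 + \sqrt{-49 + A}$)
$\left(X{\left(3 - -26 \right)} - 817\right) \left(360 + 1974\right) = \left(\left(-4 + \sqrt{-49 + \left(3 - -26\right)}\right) - 817\right) \left(360 + 1974\right) = \left(\left(-4 + \sqrt{-49 + \left(3 + 26\right)}\right) - 817\right) 2334 = \left(\left(-4 + \sqrt{-49 + 29}\right) - 817\right) 2334 = \left(\left(-4 + \sqrt{-20}\right) - 817\right) 2334 = \left(\left(-4 + 2 i \sqrt{5}\right) - 817\right) 2334 = \left(-821 + 2 i \sqrt{5}\right) 2334 = -1916214 + 4668 i \sqrt{5}$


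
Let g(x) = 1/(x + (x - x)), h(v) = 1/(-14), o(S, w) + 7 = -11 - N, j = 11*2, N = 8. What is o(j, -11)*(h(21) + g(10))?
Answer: -26/35 ≈ -0.74286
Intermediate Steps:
j = 22
o(S, w) = -26 (o(S, w) = -7 + (-11 - 1*8) = -7 + (-11 - 8) = -7 - 19 = -26)
h(v) = -1/14
g(x) = 1/x (g(x) = 1/(x + 0) = 1/x)
o(j, -11)*(h(21) + g(10)) = -26*(-1/14 + 1/10) = -26*(-1/14 + ⅒) = -26*1/35 = -26/35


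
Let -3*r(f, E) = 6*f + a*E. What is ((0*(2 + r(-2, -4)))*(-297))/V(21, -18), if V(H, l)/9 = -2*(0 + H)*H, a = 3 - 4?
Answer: 0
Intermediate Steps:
a = -1
r(f, E) = -2*f + E/3 (r(f, E) = -(6*f - E)/3 = -(-E + 6*f)/3 = -2*f + E/3)
V(H, l) = -18*H² (V(H, l) = 9*(-2*(0 + H)*H) = 9*(-2*H*H) = 9*(-2*H²) = -18*H²)
((0*(2 + r(-2, -4)))*(-297))/V(21, -18) = ((0*(2 + (-2*(-2) + (⅓)*(-4))))*(-297))/((-18*21²)) = ((0*(2 + (4 - 4/3)))*(-297))/((-18*441)) = ((0*(2 + 8/3))*(-297))/(-7938) = ((0*(14/3))*(-297))*(-1/7938) = (0*(-297))*(-1/7938) = 0*(-1/7938) = 0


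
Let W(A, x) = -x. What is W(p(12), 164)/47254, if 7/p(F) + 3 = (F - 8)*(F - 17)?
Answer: -82/23627 ≈ -0.0034706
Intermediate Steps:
p(F) = 7/(-3 + (-17 + F)*(-8 + F)) (p(F) = 7/(-3 + (F - 8)*(F - 17)) = 7/(-3 + (-8 + F)*(-17 + F)) = 7/(-3 + (-17 + F)*(-8 + F)))
W(p(12), 164)/47254 = -1*164/47254 = -164*1/47254 = -82/23627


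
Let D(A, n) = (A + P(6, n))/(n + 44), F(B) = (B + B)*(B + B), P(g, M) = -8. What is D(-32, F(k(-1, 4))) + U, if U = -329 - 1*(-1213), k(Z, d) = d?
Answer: 23858/27 ≈ 883.63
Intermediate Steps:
U = 884 (U = -329 + 1213 = 884)
F(B) = 4*B² (F(B) = (2*B)*(2*B) = 4*B²)
D(A, n) = (-8 + A)/(44 + n) (D(A, n) = (A - 8)/(n + 44) = (-8 + A)/(44 + n))
D(-32, F(k(-1, 4))) + U = (-8 - 32)/(44 + 4*4²) + 884 = -40/(44 + 4*16) + 884 = -40/(44 + 64) + 884 = -40/108 + 884 = (1/108)*(-40) + 884 = -10/27 + 884 = 23858/27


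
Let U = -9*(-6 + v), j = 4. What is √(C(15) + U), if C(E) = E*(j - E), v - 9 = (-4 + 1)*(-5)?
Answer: I*√327 ≈ 18.083*I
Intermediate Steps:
v = 24 (v = 9 + (-4 + 1)*(-5) = 9 - 3*(-5) = 9 + 15 = 24)
U = -162 (U = -9*(-6 + 24) = -9*18 = -162)
C(E) = E*(4 - E)
√(C(15) + U) = √(15*(4 - 1*15) - 162) = √(15*(4 - 15) - 162) = √(15*(-11) - 162) = √(-165 - 162) = √(-327) = I*√327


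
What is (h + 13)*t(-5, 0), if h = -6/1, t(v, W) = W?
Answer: 0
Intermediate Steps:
h = -6 (h = -6*1 = -6)
(h + 13)*t(-5, 0) = (-6 + 13)*0 = 7*0 = 0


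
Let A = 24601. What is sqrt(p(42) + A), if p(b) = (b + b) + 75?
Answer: 2*sqrt(6190) ≈ 157.35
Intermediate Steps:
p(b) = 75 + 2*b (p(b) = 2*b + 75 = 75 + 2*b)
sqrt(p(42) + A) = sqrt((75 + 2*42) + 24601) = sqrt((75 + 84) + 24601) = sqrt(159 + 24601) = sqrt(24760) = 2*sqrt(6190)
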